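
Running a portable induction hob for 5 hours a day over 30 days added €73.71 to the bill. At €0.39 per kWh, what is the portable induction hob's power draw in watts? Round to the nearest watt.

Energy = €73.71 ÷ €0.39/kWh = 189 kWh
Runtime = 5 h/day × 30 days = 150 h
Power = 189 kWh ÷ 150 h = 1.26 kW = 1260 W

1260 W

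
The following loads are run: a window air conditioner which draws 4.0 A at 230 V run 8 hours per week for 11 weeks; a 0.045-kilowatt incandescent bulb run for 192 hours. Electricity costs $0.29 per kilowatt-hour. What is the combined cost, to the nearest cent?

window air conditioner: Power = 4.0 A × 230 V = 920 W = 0.92 kW
window air conditioner: Runtime = 8 h/week × 11 weeks = 88 h
window air conditioner: 0.92 kW × 88 h = 80.96 kWh
incandescent bulb: 0.045 kW × 192 h = 8.64 kWh
Total energy = 89.6 kWh
Cost = 89.6 × $0.29 = $25.98

$25.98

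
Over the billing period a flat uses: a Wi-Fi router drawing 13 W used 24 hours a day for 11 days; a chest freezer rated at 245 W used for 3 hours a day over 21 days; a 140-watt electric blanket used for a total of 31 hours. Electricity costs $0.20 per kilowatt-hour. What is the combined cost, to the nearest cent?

$4.64

Wi-Fi router: Runtime = 24 h × 11 = 264 h
Wi-Fi router: 0.013 kW × 264 h = 3.432 kWh
chest freezer: Runtime = 3 h/day × 21 days = 63 h
chest freezer: 0.245 kW × 63 h = 15.435 kWh
electric blanket: 0.14 kW × 31 h = 4.34 kWh
Total energy = 23.207 kWh
Cost = 23.207 × $0.20 = $4.64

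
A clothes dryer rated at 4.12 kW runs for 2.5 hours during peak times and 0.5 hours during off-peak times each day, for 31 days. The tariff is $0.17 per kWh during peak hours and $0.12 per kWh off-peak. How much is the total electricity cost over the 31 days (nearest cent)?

$61.94

Peak energy = 4.12 kW × 2.5 h × 31 = 319.3 kWh
Off-peak energy = 4.12 kW × 0.5 h × 31 = 63.86 kWh
Cost = 319.3 × $0.17 + 63.86 × $0.12 = $54.281 + $7.6632 = $61.94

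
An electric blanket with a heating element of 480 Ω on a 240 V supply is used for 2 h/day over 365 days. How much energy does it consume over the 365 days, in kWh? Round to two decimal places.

Power = V²/R = 240²/480 = 120 W = 0.12 kW
Runtime = 2 h/day × 365 days = 730 h
Energy = 0.12 kW × 730 h = 87.6 kWh

87.60 kWh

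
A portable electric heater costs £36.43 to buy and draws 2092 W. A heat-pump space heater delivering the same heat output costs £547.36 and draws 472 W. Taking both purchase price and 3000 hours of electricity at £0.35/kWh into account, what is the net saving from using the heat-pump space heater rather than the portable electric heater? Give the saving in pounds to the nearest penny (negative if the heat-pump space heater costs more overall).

portable electric heater: £36.43 + (2092/1000) kW × 3000 h × £0.35 = £36.43 + £2196.6 = £2233.03
heat-pump space heater: £547.36 + (472/1000) kW × 3000 h × £0.35 = £547.36 + £495.6 = £1042.96
Saving = £2233.03 − £1042.96 = £1190.07

£1190.07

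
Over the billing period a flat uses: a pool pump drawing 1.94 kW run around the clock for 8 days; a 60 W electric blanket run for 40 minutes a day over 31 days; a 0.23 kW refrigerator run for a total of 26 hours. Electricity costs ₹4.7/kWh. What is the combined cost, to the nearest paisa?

pool pump: Runtime = 24 h × 8 = 192 h
pool pump: 1.94 kW × 192 h = 372.48 kWh
electric blanket: Runtime = 40 min × 31 = 1240 min = 20.666666… h
electric blanket: 0.06 kW × 20.666666… h = 1.24 kWh
refrigerator: 0.23 kW × 26 h = 5.98 kWh
Total energy = 379.7 kWh
Cost = 379.7 × ₹4.7 = ₹1784.59

₹1784.59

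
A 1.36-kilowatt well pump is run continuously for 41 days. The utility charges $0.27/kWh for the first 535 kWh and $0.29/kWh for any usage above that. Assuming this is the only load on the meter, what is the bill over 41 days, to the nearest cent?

$377.39

Runtime = 24 h × 41 = 984 h
Energy = 1.36 kW × 984 h = 1338.24 kWh
Tier 1 (0–535 kWh): 535 × $0.27 = $144.45
Above 535 kWh: 803.24 × $0.29 = $232.9396
Bill = $377.39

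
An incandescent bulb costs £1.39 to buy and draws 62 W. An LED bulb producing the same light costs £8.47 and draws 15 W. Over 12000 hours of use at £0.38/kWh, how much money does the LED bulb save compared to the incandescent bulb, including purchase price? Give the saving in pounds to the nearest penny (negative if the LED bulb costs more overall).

incandescent bulb: £1.39 + (62/1000) kW × 12000 h × £0.38 = £1.39 + £282.72 = £284.11
LED bulb: £8.47 + (15/1000) kW × 12000 h × £0.38 = £8.47 + £68.4 = £76.87
Saving = £284.11 − £76.87 = £207.24

£207.24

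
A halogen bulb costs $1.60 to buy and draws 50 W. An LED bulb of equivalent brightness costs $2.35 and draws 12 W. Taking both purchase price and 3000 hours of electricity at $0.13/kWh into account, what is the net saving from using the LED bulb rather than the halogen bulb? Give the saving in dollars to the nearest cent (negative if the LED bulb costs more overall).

halogen bulb: $1.60 + (50/1000) kW × 3000 h × $0.13 = $1.60 + $19.5 = $21.1
LED bulb: $2.35 + (12/1000) kW × 3000 h × $0.13 = $2.35 + $4.68 = $7.03
Saving = $21.1 − $7.03 = $14.07

$14.07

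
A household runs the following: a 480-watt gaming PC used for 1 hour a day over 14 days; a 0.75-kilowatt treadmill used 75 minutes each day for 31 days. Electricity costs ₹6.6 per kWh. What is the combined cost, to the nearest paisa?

gaming PC: Runtime = 1 h/day × 14 days = 14 h
gaming PC: 0.48 kW × 14 h = 6.72 kWh
treadmill: Runtime = 75 min × 31 = 2325 min = 38.75 h
treadmill: 0.75 kW × 38.75 h = 29.0625 kWh
Total energy = 35.7825 kWh
Cost = 35.7825 × ₹6.6 = ₹236.16

₹236.16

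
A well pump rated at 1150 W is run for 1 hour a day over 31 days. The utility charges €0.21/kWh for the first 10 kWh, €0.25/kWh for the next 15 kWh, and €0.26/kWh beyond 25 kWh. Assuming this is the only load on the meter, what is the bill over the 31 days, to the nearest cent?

Runtime = 1 h/day × 31 days = 31 h
Energy = 1.15 kW × 31 h = 35.65 kWh
Tier 1 (0–10 kWh): 10 × €0.21 = €2.1
Tier 2 (10–25 kWh): 15 × €0.25 = €3.75
Above 25 kWh: 10.65 × €0.26 = €2.769
Bill = €8.62

€8.62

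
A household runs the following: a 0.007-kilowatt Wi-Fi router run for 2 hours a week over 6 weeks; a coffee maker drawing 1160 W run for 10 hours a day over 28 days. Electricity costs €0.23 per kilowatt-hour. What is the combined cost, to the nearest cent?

Wi-Fi router: Runtime = 2 h/week × 6 weeks = 12 h
Wi-Fi router: 0.007 kW × 12 h = 0.084 kWh
coffee maker: Runtime = 10 h/day × 28 days = 280 h
coffee maker: 1.16 kW × 280 h = 324.8 kWh
Total energy = 324.884 kWh
Cost = 324.884 × €0.23 = €74.72

€74.72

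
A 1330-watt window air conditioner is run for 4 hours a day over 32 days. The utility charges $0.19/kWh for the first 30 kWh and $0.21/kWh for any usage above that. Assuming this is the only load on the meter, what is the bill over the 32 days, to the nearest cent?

$35.15

Runtime = 4 h/day × 32 days = 128 h
Energy = 1.33 kW × 128 h = 170.24 kWh
Tier 1 (0–30 kWh): 30 × $0.19 = $5.7
Above 30 kWh: 140.24 × $0.21 = $29.4504
Bill = $35.15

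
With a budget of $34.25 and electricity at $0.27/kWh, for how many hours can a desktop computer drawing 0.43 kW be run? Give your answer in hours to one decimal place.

295.0 h

Energy available = $34.25 ÷ $0.27/kWh = 126.8519 kWh
Hours = 126.8519 kWh ÷ 0.43 kW = 295.0 h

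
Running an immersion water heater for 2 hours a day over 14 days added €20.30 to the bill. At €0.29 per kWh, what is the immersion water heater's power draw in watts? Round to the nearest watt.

2500 W

Energy = €20.30 ÷ €0.29/kWh = 70 kWh
Runtime = 2 h/day × 14 days = 28 h
Power = 70 kWh ÷ 28 h = 2.5 kW = 2500 W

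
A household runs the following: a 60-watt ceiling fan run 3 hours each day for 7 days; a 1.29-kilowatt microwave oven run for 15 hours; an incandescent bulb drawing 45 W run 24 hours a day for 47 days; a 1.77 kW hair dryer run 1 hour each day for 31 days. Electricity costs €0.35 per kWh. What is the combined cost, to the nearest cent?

€44.18

ceiling fan: Runtime = 3 h/day × 7 days = 21 h
ceiling fan: 0.06 kW × 21 h = 1.26 kWh
microwave oven: 1.29 kW × 15 h = 19.35 kWh
incandescent bulb: Runtime = 24 h × 47 = 1128 h
incandescent bulb: 0.045 kW × 1128 h = 50.76 kWh
hair dryer: Runtime = 1 h/day × 31 days = 31 h
hair dryer: 1.77 kW × 31 h = 54.87 kWh
Total energy = 126.24 kWh
Cost = 126.24 × €0.35 = €44.18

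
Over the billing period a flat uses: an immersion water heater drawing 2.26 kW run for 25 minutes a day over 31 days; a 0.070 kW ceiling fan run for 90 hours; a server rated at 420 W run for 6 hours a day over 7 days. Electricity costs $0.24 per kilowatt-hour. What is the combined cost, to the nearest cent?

immersion water heater: Runtime = 25 min × 31 = 775 min = 12.916666… h
immersion water heater: 2.26 kW × 12.916666… h = 29.191666… kWh
ceiling fan: 0.07 kW × 90 h = 6.3 kWh
server: Runtime = 6 h/day × 7 days = 42 h
server: 0.42 kW × 42 h = 17.64 kWh
Total energy = 53.131666… kWh
Cost = 53.131666… × $0.24 = $12.75

$12.75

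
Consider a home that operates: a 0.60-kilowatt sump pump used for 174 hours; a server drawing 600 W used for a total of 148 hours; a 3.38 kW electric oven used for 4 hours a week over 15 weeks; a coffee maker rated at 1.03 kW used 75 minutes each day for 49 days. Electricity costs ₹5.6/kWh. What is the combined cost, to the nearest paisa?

₹2570.89

sump pump: 0.6 kW × 174 h = 104.4 kWh
server: 0.6 kW × 148 h = 88.8 kWh
electric oven: Runtime = 4 h/week × 15 weeks = 60 h
electric oven: 3.38 kW × 60 h = 202.8 kWh
coffee maker: Runtime = 75 min × 49 = 3675 min = 61.25 h
coffee maker: 1.03 kW × 61.25 h = 63.0875 kWh
Total energy = 459.0875 kWh
Cost = 459.0875 × ₹5.6 = ₹2570.89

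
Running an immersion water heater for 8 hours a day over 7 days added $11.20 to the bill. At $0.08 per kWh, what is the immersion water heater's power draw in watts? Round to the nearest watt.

Energy = $11.20 ÷ $0.08/kWh = 140 kWh
Runtime = 8 h/day × 7 days = 56 h
Power = 140 kWh ÷ 56 h = 2.5 kW = 2500 W

2500 W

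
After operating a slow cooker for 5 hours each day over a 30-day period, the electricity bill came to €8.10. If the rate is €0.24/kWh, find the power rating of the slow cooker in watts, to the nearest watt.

225 W

Energy = €8.10 ÷ €0.24/kWh = 33.75 kWh
Runtime = 5 h/day × 30 days = 150 h
Power = 33.75 kWh ÷ 150 h = 0.225 kW = 225 W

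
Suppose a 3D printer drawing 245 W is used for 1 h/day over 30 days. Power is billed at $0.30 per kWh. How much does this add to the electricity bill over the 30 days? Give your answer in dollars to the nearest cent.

Runtime = 1 h/day × 30 days = 30 h
Energy = 0.245 kW × 30 h = 7.35 kWh
Cost = 7.35 kWh × $0.30/kWh = $2.21

$2.21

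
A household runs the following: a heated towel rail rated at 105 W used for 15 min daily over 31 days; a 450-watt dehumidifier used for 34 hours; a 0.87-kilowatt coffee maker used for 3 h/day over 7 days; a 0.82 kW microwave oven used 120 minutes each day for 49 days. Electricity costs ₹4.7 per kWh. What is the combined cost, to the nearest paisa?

₹539.30

heated towel rail: Runtime = 15 min × 31 = 465 min = 7.75 h
heated towel rail: 0.105 kW × 7.75 h = 0.81375 kWh
dehumidifier: 0.45 kW × 34 h = 15.3 kWh
coffee maker: Runtime = 3 h/day × 7 days = 21 h
coffee maker: 0.87 kW × 21 h = 18.27 kWh
microwave oven: Runtime = 120 min × 49 = 5880 min = 98 h
microwave oven: 0.82 kW × 98 h = 80.36 kWh
Total energy = 114.74375 kWh
Cost = 114.74375 × ₹4.7 = ₹539.30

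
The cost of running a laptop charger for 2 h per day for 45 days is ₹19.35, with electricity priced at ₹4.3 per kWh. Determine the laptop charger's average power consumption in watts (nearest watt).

50 W

Energy = ₹19.35 ÷ ₹4.3/kWh = 4.5 kWh
Runtime = 2 h/day × 45 days = 90 h
Power = 4.5 kWh ÷ 90 h = 0.05 kW = 50 W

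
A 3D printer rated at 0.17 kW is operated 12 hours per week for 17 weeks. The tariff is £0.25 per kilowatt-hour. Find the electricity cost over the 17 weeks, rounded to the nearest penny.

Runtime = 12 h/week × 17 weeks = 204 h
Energy = 0.17 kW × 204 h = 34.68 kWh
Cost = 34.68 kWh × £0.25/kWh = £8.67

£8.67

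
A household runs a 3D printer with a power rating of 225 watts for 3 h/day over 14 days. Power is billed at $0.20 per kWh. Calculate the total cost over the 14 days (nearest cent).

Runtime = 3 h/day × 14 days = 42 h
Energy = 0.225 kW × 42 h = 9.45 kWh
Cost = 9.45 kWh × $0.20/kWh = $1.89

$1.89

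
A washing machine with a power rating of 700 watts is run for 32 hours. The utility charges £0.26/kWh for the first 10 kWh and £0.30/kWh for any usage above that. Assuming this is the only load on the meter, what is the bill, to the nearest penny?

Energy = 0.7 kW × 32 h = 22.4 kWh
Tier 1 (0–10 kWh): 10 × £0.26 = £2.6
Above 10 kWh: 12.4 × £0.30 = £3.72
Bill = £6.32

£6.32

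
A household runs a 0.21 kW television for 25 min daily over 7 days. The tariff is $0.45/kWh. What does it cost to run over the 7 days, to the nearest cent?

Runtime = 25 min × 7 = 175 min = 2.916666… h
Energy = 0.21 kW × 2.916666… h = 0.6125 kWh
Cost = 0.6125 kWh × $0.45/kWh = $0.28

$0.28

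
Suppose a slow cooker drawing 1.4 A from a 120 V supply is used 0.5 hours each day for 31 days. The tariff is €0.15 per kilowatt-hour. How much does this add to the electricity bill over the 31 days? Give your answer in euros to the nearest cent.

€0.39

Power = 1.4 A × 120 V = 168 W = 0.168 kW
Runtime = 0.5 h/day × 31 days = 15.5 h
Energy = 0.168 kW × 15.5 h = 2.604 kWh
Cost = 2.604 kWh × €0.15/kWh = €0.39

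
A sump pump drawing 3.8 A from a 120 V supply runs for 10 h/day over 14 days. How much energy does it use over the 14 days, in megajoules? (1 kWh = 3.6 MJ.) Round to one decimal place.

229.8 MJ

Power = 3.8 A × 120 V = 456 W = 0.456 kW
Runtime = 10 h/day × 14 days = 140 h
Energy = 0.456 kW × 140 h = 63.84 kWh
= 63.84 × 3.6 MJ = 229.8 MJ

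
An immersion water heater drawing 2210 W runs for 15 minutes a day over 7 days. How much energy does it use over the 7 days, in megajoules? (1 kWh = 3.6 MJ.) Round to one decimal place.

Runtime = 15 min × 7 = 105 min = 1.75 h
Energy = 2.21 kW × 1.75 h = 3.8675 kWh
= 3.8675 × 3.6 MJ = 13.9 MJ

13.9 MJ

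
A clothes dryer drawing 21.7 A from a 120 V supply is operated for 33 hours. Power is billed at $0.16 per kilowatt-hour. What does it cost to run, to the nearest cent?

$13.75

Power = 21.7 A × 120 V = 2604 W = 2.604 kW
Energy = 2.604 kW × 33 h = 85.932 kWh
Cost = 85.932 kWh × $0.16/kWh = $13.75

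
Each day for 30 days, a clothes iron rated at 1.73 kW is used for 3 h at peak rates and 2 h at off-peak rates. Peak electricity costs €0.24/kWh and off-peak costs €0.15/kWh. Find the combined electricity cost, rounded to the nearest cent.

Peak energy = 1.73 kW × 3 h × 30 = 155.7 kWh
Off-peak energy = 1.73 kW × 2 h × 30 = 103.8 kWh
Cost = 155.7 × €0.24 + 103.8 × €0.15 = €37.368 + €15.57 = €52.94

€52.94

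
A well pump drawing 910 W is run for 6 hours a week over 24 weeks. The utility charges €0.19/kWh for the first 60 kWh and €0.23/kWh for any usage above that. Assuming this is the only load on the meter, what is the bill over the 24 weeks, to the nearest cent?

Runtime = 6 h/week × 24 weeks = 144 h
Energy = 0.91 kW × 144 h = 131.04 kWh
Tier 1 (0–60 kWh): 60 × €0.19 = €11.4
Above 60 kWh: 71.04 × €0.23 = €16.3392
Bill = €27.74

€27.74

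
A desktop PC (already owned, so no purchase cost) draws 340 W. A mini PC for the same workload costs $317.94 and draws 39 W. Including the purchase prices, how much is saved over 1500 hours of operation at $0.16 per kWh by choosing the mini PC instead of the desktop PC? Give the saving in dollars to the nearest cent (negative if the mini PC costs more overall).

desktop PC: $0.00 + (340/1000) kW × 1500 h × $0.16 = $0.00 + $81.6 = $81.6
mini PC: $317.94 + (39/1000) kW × 1500 h × $0.16 = $317.94 + $9.36 = $327.3
Saving = $81.6 − $327.3 = −$245.7

-$245.70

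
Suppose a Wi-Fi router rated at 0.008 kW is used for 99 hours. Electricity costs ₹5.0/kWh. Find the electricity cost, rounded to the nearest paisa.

Energy = 0.008 kW × 99 h = 0.792 kWh
Cost = 0.792 kWh × ₹5.0/kWh = ₹3.96

₹3.96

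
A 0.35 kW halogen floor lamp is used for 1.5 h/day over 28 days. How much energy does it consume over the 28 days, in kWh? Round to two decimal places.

14.70 kWh

Runtime = 1.5 h/day × 28 days = 42 h
Energy = 0.35 kW × 42 h = 14.7 kWh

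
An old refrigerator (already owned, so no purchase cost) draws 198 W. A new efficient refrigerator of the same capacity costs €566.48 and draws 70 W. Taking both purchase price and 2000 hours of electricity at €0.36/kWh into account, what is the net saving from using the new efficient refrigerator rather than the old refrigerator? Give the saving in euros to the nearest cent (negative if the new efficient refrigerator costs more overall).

old refrigerator: €0.00 + (198/1000) kW × 2000 h × €0.36 = €0.00 + €142.56 = €142.56
new efficient refrigerator: €566.48 + (70/1000) kW × 2000 h × €0.36 = €566.48 + €50.4 = €616.88
Saving = €142.56 − €616.88 = −€474.32

-€474.32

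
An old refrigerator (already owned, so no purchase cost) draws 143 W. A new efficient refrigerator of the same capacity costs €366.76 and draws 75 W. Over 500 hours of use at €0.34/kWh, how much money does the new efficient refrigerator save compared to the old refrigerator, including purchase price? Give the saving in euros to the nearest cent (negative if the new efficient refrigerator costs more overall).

old refrigerator: €0.00 + (143/1000) kW × 500 h × €0.34 = €0.00 + €24.31 = €24.31
new efficient refrigerator: €366.76 + (75/1000) kW × 500 h × €0.34 = €366.76 + €12.75 = €379.51
Saving = €24.31 − €379.51 = −€355.2

-€355.20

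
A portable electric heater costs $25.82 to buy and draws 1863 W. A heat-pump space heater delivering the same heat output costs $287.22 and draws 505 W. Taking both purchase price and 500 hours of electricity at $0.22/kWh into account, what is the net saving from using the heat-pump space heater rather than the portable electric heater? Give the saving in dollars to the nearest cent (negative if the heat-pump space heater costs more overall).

portable electric heater: $25.82 + (1863/1000) kW × 500 h × $0.22 = $25.82 + $204.93 = $230.75
heat-pump space heater: $287.22 + (505/1000) kW × 500 h × $0.22 = $287.22 + $55.55 = $342.77
Saving = $230.75 − $342.77 = −$112.02

-$112.02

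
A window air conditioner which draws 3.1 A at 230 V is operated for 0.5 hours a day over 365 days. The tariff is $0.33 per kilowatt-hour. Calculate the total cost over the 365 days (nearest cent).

Power = 3.1 A × 230 V = 713 W = 0.713 kW
Runtime = 0.5 h/day × 365 days = 182.5 h
Energy = 0.713 kW × 182.5 h = 130.1225 kWh
Cost = 130.1225 kWh × $0.33/kWh = $42.94

$42.94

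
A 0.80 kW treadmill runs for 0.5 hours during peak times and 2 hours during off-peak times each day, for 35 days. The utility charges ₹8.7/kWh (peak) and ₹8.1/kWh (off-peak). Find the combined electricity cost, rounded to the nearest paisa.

Peak energy = 0.8 kW × 0.5 h × 35 = 14 kWh
Off-peak energy = 0.8 kW × 2 h × 35 = 56 kWh
Cost = 14 × ₹8.7 + 56 × ₹8.1 = ₹121.8 + ₹453.6 = ₹575.40

₹575.40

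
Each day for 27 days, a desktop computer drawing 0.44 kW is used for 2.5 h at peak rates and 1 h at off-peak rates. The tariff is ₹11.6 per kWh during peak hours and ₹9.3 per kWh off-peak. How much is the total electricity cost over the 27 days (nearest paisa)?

₹455.00

Peak energy = 0.44 kW × 2.5 h × 27 = 29.7 kWh
Off-peak energy = 0.44 kW × 1 h × 27 = 11.88 kWh
Cost = 29.7 × ₹11.6 + 11.88 × ₹9.3 = ₹344.52 + ₹110.484 = ₹455.00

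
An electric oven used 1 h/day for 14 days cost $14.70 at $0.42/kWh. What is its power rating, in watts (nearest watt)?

Energy = $14.70 ÷ $0.42/kWh = 35 kWh
Runtime = 1 h/day × 14 days = 14 h
Power = 35 kWh ÷ 14 h = 2.5 kW = 2500 W

2500 W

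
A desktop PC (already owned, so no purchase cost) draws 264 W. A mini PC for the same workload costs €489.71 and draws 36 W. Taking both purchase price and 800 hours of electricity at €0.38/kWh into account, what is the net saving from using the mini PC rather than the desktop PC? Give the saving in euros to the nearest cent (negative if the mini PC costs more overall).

desktop PC: €0.00 + (264/1000) kW × 800 h × €0.38 = €0.00 + €80.256 = €80.256
mini PC: €489.71 + (36/1000) kW × 800 h × €0.38 = €489.71 + €10.944 = €500.654
Saving = €80.256 − €500.654 = −€420.398 → -€420.40

-€420.40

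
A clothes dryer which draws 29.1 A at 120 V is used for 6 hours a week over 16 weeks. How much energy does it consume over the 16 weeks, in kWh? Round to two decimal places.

Power = 29.1 A × 120 V = 3492 W = 3.492 kW
Runtime = 6 h/week × 16 weeks = 96 h
Energy = 3.492 kW × 96 h = 335.232 kWh ≈ 335.23 kWh

335.23 kWh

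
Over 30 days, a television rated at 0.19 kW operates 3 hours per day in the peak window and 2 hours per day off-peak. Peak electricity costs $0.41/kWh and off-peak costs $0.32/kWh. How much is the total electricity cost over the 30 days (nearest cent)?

Peak energy = 0.19 kW × 3 h × 30 = 17.1 kWh
Off-peak energy = 0.19 kW × 2 h × 30 = 11.4 kWh
Cost = 17.1 × $0.41 + 11.4 × $0.32 = $7.011 + $3.648 = $10.66

$10.66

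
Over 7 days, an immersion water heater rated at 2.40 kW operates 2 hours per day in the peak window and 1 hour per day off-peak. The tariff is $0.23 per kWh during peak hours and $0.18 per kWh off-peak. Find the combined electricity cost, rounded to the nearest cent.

Peak energy = 2.4 kW × 2 h × 7 = 33.6 kWh
Off-peak energy = 2.4 kW × 1 h × 7 = 16.8 kWh
Cost = 33.6 × $0.23 + 16.8 × $0.18 = $7.728 + $3.024 = $10.75

$10.75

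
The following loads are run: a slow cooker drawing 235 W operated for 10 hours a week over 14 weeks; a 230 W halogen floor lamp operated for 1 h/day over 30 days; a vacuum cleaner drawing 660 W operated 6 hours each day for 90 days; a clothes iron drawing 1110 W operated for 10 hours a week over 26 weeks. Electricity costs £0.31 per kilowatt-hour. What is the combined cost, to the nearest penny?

slow cooker: Runtime = 10 h/week × 14 weeks = 140 h
slow cooker: 0.235 kW × 140 h = 32.9 kWh
halogen floor lamp: Runtime = 1 h/day × 30 days = 30 h
halogen floor lamp: 0.23 kW × 30 h = 6.9 kWh
vacuum cleaner: Runtime = 6 h/day × 90 days = 540 h
vacuum cleaner: 0.66 kW × 540 h = 356.4 kWh
clothes iron: Runtime = 10 h/week × 26 weeks = 260 h
clothes iron: 1.11 kW × 260 h = 288.6 kWh
Total energy = 684.8 kWh
Cost = 684.8 × £0.31 = £212.29

£212.29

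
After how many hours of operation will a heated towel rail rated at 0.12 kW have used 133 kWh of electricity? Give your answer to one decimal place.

1108.3 h

Hours = 133 kWh ÷ 0.12 kW = 1108.3 h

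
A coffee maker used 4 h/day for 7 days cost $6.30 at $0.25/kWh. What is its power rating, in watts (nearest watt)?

Energy = $6.30 ÷ $0.25/kWh = 25.2 kWh
Runtime = 4 h/day × 7 days = 28 h
Power = 25.2 kWh ÷ 28 h = 0.9 kW = 900 W

900 W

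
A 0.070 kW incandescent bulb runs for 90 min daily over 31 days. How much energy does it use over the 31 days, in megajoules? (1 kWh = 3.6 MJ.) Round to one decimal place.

11.7 MJ

Runtime = 90 min × 31 = 2790 min = 46.5 h
Energy = 0.07 kW × 46.5 h = 3.255 kWh
= 3.255 × 3.6 MJ = 11.7 MJ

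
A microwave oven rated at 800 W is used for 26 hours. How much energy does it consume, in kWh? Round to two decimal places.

Energy = 0.8 kW × 26 h = 20.8 kWh

20.80 kWh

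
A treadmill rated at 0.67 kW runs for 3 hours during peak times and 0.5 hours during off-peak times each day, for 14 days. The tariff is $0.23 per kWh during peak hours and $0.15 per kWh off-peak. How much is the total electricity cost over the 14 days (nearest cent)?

Peak energy = 0.67 kW × 3 h × 14 = 28.14 kWh
Off-peak energy = 0.67 kW × 0.5 h × 14 = 4.69 kWh
Cost = 28.14 × $0.23 + 4.69 × $0.15 = $6.4722 + $0.7035 = $7.18

$7.18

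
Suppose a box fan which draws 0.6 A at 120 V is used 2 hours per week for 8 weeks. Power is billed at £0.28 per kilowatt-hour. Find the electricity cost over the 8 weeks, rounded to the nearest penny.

£0.32

Power = 0.6 A × 120 V = 72 W = 0.072 kW
Runtime = 2 h/week × 8 weeks = 16 h
Energy = 0.072 kW × 16 h = 1.152 kWh
Cost = 1.152 kWh × £0.28/kWh = £0.32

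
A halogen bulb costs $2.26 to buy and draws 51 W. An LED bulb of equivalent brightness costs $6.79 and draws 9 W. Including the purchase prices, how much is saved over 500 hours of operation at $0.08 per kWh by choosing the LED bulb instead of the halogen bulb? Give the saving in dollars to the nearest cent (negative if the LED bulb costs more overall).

-$2.85

halogen bulb: $2.26 + (51/1000) kW × 500 h × $0.08 = $2.26 + $2.04 = $4.3
LED bulb: $6.79 + (9/1000) kW × 500 h × $0.08 = $6.79 + $0.36 = $7.15
Saving = $4.3 − $7.15 = −$2.85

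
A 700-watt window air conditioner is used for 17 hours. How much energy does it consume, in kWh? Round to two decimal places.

11.90 kWh

Energy = 0.7 kW × 17 h = 11.9 kWh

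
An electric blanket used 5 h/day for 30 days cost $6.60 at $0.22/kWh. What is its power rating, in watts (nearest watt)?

Energy = $6.60 ÷ $0.22/kWh = 30 kWh
Runtime = 5 h/day × 30 days = 150 h
Power = 30 kWh ÷ 150 h = 0.2 kW = 200 W

200 W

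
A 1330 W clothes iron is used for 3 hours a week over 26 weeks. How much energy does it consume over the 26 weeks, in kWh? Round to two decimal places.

Runtime = 3 h/week × 26 weeks = 78 h
Energy = 1.33 kW × 78 h = 103.74 kWh

103.74 kWh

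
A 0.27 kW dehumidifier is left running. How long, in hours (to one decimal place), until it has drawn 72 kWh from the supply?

Hours = 72 kWh ÷ 0.27 kW = 266.7 h

266.7 h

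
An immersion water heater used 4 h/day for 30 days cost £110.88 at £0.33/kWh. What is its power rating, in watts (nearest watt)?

2800 W

Energy = £110.88 ÷ £0.33/kWh = 336 kWh
Runtime = 4 h/day × 30 days = 120 h
Power = 336 kWh ÷ 120 h = 2.8 kW = 2800 W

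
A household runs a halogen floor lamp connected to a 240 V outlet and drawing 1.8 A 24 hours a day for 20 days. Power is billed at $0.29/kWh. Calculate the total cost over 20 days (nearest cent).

Power = 1.8 A × 240 V = 432 W = 0.432 kW
Runtime = 24 h × 20 = 480 h
Energy = 0.432 kW × 480 h = 207.36 kWh
Cost = 207.36 kWh × $0.29/kWh = $60.13

$60.13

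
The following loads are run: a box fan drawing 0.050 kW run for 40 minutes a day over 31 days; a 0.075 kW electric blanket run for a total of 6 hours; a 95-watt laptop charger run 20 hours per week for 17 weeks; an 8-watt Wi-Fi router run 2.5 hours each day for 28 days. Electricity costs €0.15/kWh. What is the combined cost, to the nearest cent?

box fan: Runtime = 40 min × 31 = 1240 min = 20.666666… h
box fan: 0.05 kW × 20.666666… h = 1.033333… kWh
electric blanket: 0.075 kW × 6 h = 0.45 kWh
laptop charger: Runtime = 20 h/week × 17 weeks = 340 h
laptop charger: 0.095 kW × 340 h = 32.3 kWh
Wi-Fi router: Runtime = 2.5 h/day × 28 days = 70 h
Wi-Fi router: 0.008 kW × 70 h = 0.56 kWh
Total energy = 34.343333… kWh
Cost = 34.343333… × €0.15 = €5.15

€5.15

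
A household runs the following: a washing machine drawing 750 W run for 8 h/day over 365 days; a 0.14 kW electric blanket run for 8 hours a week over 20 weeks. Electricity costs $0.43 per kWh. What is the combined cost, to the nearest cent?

$951.33

washing machine: Runtime = 8 h/day × 365 days = 2920 h
washing machine: 0.75 kW × 2920 h = 2190 kWh
electric blanket: Runtime = 8 h/week × 20 weeks = 160 h
electric blanket: 0.14 kW × 160 h = 22.4 kWh
Total energy = 2212.4 kWh
Cost = 2212.4 × $0.43 = $951.33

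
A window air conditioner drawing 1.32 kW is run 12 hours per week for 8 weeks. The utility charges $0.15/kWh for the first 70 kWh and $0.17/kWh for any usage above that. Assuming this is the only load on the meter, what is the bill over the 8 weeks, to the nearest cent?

Runtime = 12 h/week × 8 weeks = 96 h
Energy = 1.32 kW × 96 h = 126.72 kWh
Tier 1 (0–70 kWh): 70 × $0.15 = $10.5
Above 70 kWh: 56.72 × $0.17 = $9.6424
Bill = $20.14

$20.14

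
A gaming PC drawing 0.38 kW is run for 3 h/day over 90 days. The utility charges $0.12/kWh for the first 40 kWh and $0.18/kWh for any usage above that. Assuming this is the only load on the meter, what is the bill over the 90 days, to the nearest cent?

Runtime = 3 h/day × 90 days = 270 h
Energy = 0.38 kW × 270 h = 102.6 kWh
Tier 1 (0–40 kWh): 40 × $0.12 = $4.8
Above 40 kWh: 62.6 × $0.18 = $11.268
Bill = $16.07

$16.07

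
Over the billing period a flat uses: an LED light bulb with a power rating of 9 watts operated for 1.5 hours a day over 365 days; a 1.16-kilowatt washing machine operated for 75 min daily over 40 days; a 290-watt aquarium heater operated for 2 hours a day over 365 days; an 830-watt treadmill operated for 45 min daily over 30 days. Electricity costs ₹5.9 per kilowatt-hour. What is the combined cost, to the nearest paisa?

LED light bulb: Runtime = 1.5 h/day × 365 days = 547.5 h
LED light bulb: 0.009 kW × 547.5 h = 4.9275 kWh
washing machine: Runtime = 75 min × 40 = 3000 min = 50 h
washing machine: 1.16 kW × 50 h = 58 kWh
aquarium heater: Runtime = 2 h/day × 365 days = 730 h
aquarium heater: 0.29 kW × 730 h = 211.7 kWh
treadmill: Runtime = 45 min × 30 = 1350 min = 22.5 h
treadmill: 0.83 kW × 22.5 h = 18.675 kWh
Total energy = 293.3025 kWh
Cost = 293.3025 × ₹5.9 = ₹1730.48

₹1730.48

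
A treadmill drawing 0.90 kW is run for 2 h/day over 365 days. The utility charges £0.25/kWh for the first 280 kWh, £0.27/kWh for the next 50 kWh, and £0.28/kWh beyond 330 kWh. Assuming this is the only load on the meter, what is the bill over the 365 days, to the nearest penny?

Runtime = 2 h/day × 365 days = 730 h
Energy = 0.9 kW × 730 h = 657 kWh
Tier 1 (0–280 kWh): 280 × £0.25 = £70
Tier 2 (280–330 kWh): 50 × £0.27 = £13.5
Above 330 kWh: 327 × £0.28 = £91.56
Bill = £175.06

£175.06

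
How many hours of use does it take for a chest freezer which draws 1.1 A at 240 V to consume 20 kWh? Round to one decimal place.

Power = 1.1 A × 240 V = 264 W = 0.264 kW
Hours = 20 kWh ÷ 0.264 kW = 75.8 h

75.8 h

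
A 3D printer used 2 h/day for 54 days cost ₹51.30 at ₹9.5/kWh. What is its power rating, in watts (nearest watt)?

50 W

Energy = ₹51.30 ÷ ₹9.5/kWh = 5.4 kWh
Runtime = 2 h/day × 54 days = 108 h
Power = 5.4 kWh ÷ 108 h = 0.05 kW = 50 W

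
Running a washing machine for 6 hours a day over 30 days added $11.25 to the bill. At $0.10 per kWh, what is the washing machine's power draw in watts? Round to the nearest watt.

Energy = $11.25 ÷ $0.10/kWh = 112.5 kWh
Runtime = 6 h/day × 30 days = 180 h
Power = 112.5 kWh ÷ 180 h = 0.625 kW = 625 W

625 W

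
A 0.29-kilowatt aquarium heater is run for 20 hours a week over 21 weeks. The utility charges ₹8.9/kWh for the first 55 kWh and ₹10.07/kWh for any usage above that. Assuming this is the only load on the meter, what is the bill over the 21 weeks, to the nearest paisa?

Runtime = 20 h/week × 21 weeks = 420 h
Energy = 0.29 kW × 420 h = 121.8 kWh
Tier 1 (0–55 kWh): 55 × ₹8.9 = ₹489.5
Above 55 kWh: 66.8 × ₹10.07 = ₹672.676
Bill = ₹1162.18

₹1162.18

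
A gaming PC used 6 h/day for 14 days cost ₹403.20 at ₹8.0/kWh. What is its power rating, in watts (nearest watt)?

Energy = ₹403.20 ÷ ₹8.0/kWh = 50.4 kWh
Runtime = 6 h/day × 14 days = 84 h
Power = 50.4 kWh ÷ 84 h = 0.6 kW = 600 W

600 W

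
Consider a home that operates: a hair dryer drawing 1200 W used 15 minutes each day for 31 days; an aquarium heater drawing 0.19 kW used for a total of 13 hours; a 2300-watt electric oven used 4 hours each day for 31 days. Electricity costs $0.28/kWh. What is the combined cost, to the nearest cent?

hair dryer: Runtime = 15 min × 31 = 465 min = 7.75 h
hair dryer: 1.2 kW × 7.75 h = 9.3 kWh
aquarium heater: 0.19 kW × 13 h = 2.47 kWh
electric oven: Runtime = 4 h/day × 31 days = 124 h
electric oven: 2.3 kW × 124 h = 285.2 kWh
Total energy = 296.97 kWh
Cost = 296.97 × $0.28 = $83.15

$83.15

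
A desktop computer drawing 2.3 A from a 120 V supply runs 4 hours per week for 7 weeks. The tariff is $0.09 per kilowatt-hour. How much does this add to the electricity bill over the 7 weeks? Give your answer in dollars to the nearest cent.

Power = 2.3 A × 120 V = 276 W = 0.276 kW
Runtime = 4 h/week × 7 weeks = 28 h
Energy = 0.276 kW × 28 h = 7.728 kWh
Cost = 7.728 kWh × $0.09/kWh = $0.70

$0.70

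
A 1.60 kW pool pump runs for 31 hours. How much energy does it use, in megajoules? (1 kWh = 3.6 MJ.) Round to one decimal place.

Energy = 1.6 kW × 31 h = 49.6 kWh
= 49.6 × 3.6 MJ = 178.6 MJ

178.6 MJ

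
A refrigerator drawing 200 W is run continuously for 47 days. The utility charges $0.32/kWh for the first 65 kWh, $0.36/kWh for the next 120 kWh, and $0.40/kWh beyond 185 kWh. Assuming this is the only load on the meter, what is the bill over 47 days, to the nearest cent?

Runtime = 24 h × 47 = 1128 h
Energy = 0.2 kW × 1128 h = 225.6 kWh
Tier 1 (0–65 kWh): 65 × $0.32 = $20.8
Tier 2 (65–185 kWh): 120 × $0.36 = $43.2
Above 185 kWh: 40.6 × $0.40 = $16.24
Bill = $80.24

$80.24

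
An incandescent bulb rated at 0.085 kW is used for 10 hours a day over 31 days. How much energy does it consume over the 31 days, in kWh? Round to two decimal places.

26.35 kWh

Runtime = 10 h/day × 31 days = 310 h
Energy = 0.085 kW × 310 h = 26.35 kWh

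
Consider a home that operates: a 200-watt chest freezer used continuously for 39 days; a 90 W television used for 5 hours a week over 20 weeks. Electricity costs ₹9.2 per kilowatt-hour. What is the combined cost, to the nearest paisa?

chest freezer: Runtime = 24 h × 39 = 936 h
chest freezer: 0.2 kW × 936 h = 187.2 kWh
television: Runtime = 5 h/week × 20 weeks = 100 h
television: 0.09 kW × 100 h = 9 kWh
Total energy = 196.2 kWh
Cost = 196.2 × ₹9.2 = ₹1805.04

₹1805.04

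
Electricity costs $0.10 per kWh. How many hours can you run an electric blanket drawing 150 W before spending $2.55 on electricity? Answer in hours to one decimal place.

Energy available = $2.55 ÷ $0.10/kWh = 25.5 kWh
Hours = 25.5 kWh ÷ 0.15 kW = 170.0 h

170.0 h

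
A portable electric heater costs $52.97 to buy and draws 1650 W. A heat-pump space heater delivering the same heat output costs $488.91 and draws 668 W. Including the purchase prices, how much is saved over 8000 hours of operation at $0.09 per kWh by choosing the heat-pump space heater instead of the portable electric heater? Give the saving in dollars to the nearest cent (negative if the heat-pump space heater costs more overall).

portable electric heater: $52.97 + (1650/1000) kW × 8000 h × $0.09 = $52.97 + $1188 = $1240.97
heat-pump space heater: $488.91 + (668/1000) kW × 8000 h × $0.09 = $488.91 + $480.96 = $969.87
Saving = $1240.97 − $969.87 = $271.1

$271.10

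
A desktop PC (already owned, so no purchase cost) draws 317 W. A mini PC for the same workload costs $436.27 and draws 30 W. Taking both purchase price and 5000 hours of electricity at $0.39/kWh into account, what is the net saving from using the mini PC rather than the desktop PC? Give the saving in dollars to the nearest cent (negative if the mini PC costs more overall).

$123.38

desktop PC: $0.00 + (317/1000) kW × 5000 h × $0.39 = $0.00 + $618.15 = $618.15
mini PC: $436.27 + (30/1000) kW × 5000 h × $0.39 = $436.27 + $58.5 = $494.77
Saving = $618.15 − $494.77 = $123.38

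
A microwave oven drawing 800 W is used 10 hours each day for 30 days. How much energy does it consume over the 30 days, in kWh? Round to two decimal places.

Runtime = 10 h/day × 30 days = 300 h
Energy = 0.8 kW × 300 h = 240 kWh

240.00 kWh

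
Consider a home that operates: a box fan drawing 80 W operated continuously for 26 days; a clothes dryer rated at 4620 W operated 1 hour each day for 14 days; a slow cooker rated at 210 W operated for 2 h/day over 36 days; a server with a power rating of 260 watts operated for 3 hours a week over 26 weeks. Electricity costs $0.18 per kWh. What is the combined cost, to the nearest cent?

box fan: Runtime = 24 h × 26 = 624 h
box fan: 0.08 kW × 624 h = 49.92 kWh
clothes dryer: Runtime = 1 h/day × 14 days = 14 h
clothes dryer: 4.62 kW × 14 h = 64.68 kWh
slow cooker: Runtime = 2 h/day × 36 days = 72 h
slow cooker: 0.21 kW × 72 h = 15.12 kWh
server: Runtime = 3 h/week × 26 weeks = 78 h
server: 0.26 kW × 78 h = 20.28 kWh
Total energy = 150 kWh
Cost = 150 × $0.18 = $27.00

$27.00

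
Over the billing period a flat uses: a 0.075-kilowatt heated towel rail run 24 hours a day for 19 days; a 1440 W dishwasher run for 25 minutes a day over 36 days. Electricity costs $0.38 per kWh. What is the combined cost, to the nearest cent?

$21.20

heated towel rail: Runtime = 24 h × 19 = 456 h
heated towel rail: 0.075 kW × 456 h = 34.2 kWh
dishwasher: Runtime = 25 min × 36 = 900 min = 15 h
dishwasher: 1.44 kW × 15 h = 21.6 kWh
Total energy = 55.8 kWh
Cost = 55.8 × $0.38 = $21.20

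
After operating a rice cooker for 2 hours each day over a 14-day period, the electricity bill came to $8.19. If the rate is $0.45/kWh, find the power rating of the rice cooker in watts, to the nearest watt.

Energy = $8.19 ÷ $0.45/kWh = 18.2 kWh
Runtime = 2 h/day × 14 days = 28 h
Power = 18.2 kWh ÷ 28 h = 0.65 kW = 650 W

650 W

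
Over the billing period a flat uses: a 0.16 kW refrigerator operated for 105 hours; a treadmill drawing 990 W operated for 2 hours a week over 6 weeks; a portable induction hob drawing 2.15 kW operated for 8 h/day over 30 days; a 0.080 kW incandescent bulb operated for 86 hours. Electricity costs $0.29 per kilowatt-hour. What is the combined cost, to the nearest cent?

refrigerator: 0.16 kW × 105 h = 16.8 kWh
treadmill: Runtime = 2 h/week × 6 weeks = 12 h
treadmill: 0.99 kW × 12 h = 11.88 kWh
portable induction hob: Runtime = 8 h/day × 30 days = 240 h
portable induction hob: 2.15 kW × 240 h = 516 kWh
incandescent bulb: 0.08 kW × 86 h = 6.88 kWh
Total energy = 551.56 kWh
Cost = 551.56 × $0.29 = $159.95

$159.95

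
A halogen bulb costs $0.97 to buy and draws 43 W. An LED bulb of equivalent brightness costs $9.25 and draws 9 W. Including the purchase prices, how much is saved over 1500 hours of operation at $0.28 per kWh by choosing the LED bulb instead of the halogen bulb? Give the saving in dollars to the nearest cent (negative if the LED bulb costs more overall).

halogen bulb: $0.97 + (43/1000) kW × 1500 h × $0.28 = $0.97 + $18.06 = $19.03
LED bulb: $9.25 + (9/1000) kW × 1500 h × $0.28 = $9.25 + $3.78 = $13.03
Saving = $19.03 − $13.03 = $6

$6.00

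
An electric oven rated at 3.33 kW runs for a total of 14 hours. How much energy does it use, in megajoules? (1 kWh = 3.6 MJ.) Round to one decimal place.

167.8 MJ

Energy = 3.33 kW × 14 h = 46.62 kWh
= 46.62 × 3.6 MJ = 167.8 MJ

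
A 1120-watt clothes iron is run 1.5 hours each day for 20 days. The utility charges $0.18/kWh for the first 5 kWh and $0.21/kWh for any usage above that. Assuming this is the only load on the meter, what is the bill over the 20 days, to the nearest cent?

Runtime = 1.5 h/day × 20 days = 30 h
Energy = 1.12 kW × 30 h = 33.6 kWh
Tier 1 (0–5 kWh): 5 × $0.18 = $0.9
Above 5 kWh: 28.6 × $0.21 = $6.006
Bill = $6.91

$6.91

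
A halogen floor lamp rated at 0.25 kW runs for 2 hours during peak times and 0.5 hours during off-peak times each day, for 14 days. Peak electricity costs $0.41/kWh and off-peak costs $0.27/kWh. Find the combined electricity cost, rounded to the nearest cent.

Peak energy = 0.25 kW × 2 h × 14 = 7 kWh
Off-peak energy = 0.25 kW × 0.5 h × 14 = 1.75 kWh
Cost = 7 × $0.41 + 1.75 × $0.27 = $2.87 + $0.4725 = $3.34

$3.34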